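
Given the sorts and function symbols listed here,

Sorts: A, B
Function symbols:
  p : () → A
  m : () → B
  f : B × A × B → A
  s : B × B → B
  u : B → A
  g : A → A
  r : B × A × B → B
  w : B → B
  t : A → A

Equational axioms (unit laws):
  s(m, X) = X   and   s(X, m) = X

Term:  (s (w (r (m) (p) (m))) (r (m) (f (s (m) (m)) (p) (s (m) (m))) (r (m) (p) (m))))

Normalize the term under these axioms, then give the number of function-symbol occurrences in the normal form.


size = 16

1. (s (w (r (m) (p) (m))) (r (m) (f (s (m) (m)) (p) (s (m) (m))) (r (m) (p) (m))))  →  (s (w (r (m) (p) (m))) (r (m) (f (m) (p) (s (m) (m))) (r (m) (p) (m))))
2. (s (w (r (m) (p) (m))) (r (m) (f (m) (p) (s (m) (m))) (r (m) (p) (m))))  →  (s (w (r (m) (p) (m))) (r (m) (f (m) (p) (m)) (r (m) (p) (m))))
normal form: (s (w (r (m) (p) (m))) (r (m) (f (m) (p) (m)) (r (m) (p) (m))))


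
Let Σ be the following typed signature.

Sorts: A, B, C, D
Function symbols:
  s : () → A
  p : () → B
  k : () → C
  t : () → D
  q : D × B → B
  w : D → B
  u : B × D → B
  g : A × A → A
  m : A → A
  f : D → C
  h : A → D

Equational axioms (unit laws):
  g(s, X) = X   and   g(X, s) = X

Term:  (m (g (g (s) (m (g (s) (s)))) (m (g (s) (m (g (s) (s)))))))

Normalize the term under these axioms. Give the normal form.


normal form = (m (g (m (s)) (m (m (s)))))

1. (m (g (g (s) (m (g (s) (s)))) (m (g (s) (m (g (s) (s)))))))  →  (m (g (m (g (s) (s))) (m (g (s) (m (g (s) (s)))))))
2. (m (g (m (g (s) (s))) (m (g (s) (m (g (s) (s)))))))  →  (m (g (m (s)) (m (g (s) (m (g (s) (s)))))))
3. (m (g (m (s)) (m (g (s) (m (g (s) (s)))))))  →  (m (g (m (s)) (m (m (g (s) (s))))))
4. (m (g (m (s)) (m (m (g (s) (s))))))  →  (m (g (m (s)) (m (m (s)))))


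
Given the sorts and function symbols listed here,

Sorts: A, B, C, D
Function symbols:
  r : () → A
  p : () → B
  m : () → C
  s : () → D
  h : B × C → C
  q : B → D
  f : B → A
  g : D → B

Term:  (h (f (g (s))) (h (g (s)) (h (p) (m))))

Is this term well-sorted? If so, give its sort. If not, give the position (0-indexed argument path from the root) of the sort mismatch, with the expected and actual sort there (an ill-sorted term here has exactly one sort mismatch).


      (s) : D
    (g (s)) : B
  (f (g (s))) : A
      (s) : D
    (g (s)) : B
      (p) : B
      (m) : C
    (h (p) (m)) : C
  (h (g (s)) (h (p) (m))) : C
(h (f (g (s))) (h (g (s)) (h (p) (m)))) : ✗ arg 0 at [0] has sort A, expected B

ill-sorted at position [0]: expected B, got A


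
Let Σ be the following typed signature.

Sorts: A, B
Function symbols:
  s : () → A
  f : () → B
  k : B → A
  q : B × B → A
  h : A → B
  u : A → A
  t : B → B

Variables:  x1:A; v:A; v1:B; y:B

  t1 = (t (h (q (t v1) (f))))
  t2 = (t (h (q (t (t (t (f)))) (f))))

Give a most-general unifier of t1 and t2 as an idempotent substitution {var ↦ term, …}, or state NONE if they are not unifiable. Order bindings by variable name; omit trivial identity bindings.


{v1 ↦ (t (t (f)))}


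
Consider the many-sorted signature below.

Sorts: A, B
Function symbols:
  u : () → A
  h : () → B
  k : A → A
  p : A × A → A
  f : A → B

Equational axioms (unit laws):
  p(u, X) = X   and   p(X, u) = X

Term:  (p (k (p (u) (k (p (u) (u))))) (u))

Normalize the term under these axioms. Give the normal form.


1. (p (k (p (u) (k (p (u) (u))))) (u))  →  (k (p (u) (k (p (u) (u)))))
2. (k (p (u) (k (p (u) (u)))))  →  (k (k (p (u) (u))))
3. (k (k (p (u) (u))))  →  (k (k (u)))

normal form = (k (k (u)))


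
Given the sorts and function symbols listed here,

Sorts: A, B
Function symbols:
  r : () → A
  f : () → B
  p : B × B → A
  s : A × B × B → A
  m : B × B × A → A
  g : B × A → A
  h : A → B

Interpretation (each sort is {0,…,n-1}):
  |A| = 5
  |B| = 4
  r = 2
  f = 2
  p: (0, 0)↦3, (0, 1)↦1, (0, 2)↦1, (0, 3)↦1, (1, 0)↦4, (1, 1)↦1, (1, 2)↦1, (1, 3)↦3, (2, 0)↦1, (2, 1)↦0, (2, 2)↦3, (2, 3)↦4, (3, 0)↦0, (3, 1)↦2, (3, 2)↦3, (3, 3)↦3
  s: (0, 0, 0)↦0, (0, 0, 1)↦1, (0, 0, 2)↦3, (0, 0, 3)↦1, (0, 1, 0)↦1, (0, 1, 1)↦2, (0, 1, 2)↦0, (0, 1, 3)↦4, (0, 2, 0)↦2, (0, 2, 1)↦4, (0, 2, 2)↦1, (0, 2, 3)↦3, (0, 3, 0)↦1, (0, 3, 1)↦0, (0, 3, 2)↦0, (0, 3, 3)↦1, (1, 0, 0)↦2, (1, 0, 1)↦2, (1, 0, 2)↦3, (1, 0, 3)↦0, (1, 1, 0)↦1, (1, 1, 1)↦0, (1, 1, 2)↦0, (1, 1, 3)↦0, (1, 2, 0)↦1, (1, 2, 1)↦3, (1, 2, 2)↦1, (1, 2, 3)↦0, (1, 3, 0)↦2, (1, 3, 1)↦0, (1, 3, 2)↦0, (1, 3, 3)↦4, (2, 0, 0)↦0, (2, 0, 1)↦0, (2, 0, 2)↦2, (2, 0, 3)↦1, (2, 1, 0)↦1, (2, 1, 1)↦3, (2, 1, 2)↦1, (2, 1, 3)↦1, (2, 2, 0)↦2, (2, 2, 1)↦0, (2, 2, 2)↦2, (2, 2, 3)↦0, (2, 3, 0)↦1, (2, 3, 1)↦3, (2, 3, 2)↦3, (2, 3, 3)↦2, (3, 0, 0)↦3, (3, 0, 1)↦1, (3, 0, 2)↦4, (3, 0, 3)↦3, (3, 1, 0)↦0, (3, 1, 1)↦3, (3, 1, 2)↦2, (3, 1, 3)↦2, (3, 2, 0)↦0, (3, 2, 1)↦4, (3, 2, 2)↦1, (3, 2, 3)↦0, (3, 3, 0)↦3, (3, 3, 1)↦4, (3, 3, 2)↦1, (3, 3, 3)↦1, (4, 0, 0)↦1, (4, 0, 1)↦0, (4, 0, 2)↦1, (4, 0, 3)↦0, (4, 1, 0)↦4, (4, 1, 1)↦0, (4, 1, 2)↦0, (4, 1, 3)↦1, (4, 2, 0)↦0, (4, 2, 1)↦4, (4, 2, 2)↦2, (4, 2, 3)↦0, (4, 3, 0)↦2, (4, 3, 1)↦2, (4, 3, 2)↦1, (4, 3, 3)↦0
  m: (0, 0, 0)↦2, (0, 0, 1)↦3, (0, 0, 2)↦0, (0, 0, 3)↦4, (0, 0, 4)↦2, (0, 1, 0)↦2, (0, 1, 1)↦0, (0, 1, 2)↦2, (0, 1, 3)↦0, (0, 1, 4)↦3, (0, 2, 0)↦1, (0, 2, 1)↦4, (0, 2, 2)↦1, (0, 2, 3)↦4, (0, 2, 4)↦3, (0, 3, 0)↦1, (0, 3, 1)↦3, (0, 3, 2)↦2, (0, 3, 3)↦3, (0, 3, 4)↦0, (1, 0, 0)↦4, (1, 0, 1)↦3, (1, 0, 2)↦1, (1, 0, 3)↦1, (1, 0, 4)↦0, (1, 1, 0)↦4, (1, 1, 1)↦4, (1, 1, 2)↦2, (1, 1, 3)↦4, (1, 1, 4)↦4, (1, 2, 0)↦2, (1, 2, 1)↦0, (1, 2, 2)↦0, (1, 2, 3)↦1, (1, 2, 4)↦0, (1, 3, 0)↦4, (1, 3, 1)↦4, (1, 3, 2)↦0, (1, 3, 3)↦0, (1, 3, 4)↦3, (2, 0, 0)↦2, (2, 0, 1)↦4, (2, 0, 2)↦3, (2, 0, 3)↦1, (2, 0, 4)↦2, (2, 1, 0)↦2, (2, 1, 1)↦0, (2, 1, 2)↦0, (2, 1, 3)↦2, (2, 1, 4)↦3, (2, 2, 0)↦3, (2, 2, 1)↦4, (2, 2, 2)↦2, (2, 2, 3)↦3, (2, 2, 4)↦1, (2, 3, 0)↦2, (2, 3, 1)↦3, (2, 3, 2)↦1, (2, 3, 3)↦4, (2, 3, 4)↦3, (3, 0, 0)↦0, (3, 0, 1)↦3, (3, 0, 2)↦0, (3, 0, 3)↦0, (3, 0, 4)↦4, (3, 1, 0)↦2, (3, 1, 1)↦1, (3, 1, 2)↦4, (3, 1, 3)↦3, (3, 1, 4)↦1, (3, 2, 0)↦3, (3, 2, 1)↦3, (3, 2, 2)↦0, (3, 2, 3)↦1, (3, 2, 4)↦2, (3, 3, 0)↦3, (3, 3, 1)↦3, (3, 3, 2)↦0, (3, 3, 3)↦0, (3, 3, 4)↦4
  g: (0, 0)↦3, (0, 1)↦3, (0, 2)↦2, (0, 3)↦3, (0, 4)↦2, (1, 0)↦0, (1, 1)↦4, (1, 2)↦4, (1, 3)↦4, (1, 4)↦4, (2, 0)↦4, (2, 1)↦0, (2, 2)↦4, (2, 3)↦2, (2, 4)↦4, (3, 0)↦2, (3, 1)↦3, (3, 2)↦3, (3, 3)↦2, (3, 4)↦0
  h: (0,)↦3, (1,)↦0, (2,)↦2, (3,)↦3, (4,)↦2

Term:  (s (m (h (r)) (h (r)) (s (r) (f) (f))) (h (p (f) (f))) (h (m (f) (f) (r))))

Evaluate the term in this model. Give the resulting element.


value = 3

  r = 2
  (h (r)) = h(2,) = 2
  r = 2
  (h (r)) = h(2,) = 2
  r = 2
  f = 2
  f = 2
  (s (r) (f) (f)) = s(2, 2, 2) = 2
  (m (h (r)) (h (r)) (s (r) (f) (f))) = m(2, 2, 2) = 2
  f = 2
  f = 2
  (p (f) (f)) = p(2, 2) = 3
  (h (p (f) (f))) = h(3,) = 3
  f = 2
  f = 2
  r = 2
  (m (f) (f) (r)) = m(2, 2, 2) = 2
  (h (m (f) (f) (r))) = h(2,) = 2
  (s (m (h (r)) (h (r)) (s (r) (f) (f))) (h (p (f) (f))) (h (m (f) (f) (r)))) = s(2, 3, 2) = 3


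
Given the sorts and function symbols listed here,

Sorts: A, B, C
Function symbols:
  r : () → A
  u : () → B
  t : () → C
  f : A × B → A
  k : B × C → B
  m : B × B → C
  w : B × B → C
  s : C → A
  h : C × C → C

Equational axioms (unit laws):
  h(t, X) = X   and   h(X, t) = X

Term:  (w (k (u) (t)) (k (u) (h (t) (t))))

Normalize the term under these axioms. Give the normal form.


1. (w (k (u) (t)) (k (u) (h (t) (t))))  →  (w (k (u) (t)) (k (u) (t)))

normal form = (w (k (u) (t)) (k (u) (t)))


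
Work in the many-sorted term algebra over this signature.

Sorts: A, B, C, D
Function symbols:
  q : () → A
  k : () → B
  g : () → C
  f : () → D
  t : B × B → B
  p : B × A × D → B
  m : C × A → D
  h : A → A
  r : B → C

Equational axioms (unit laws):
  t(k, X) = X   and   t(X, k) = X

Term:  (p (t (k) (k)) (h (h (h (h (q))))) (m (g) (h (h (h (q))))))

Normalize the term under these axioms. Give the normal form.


normal form = (p (k) (h (h (h (h (q))))) (m (g) (h (h (h (q))))))

1. (p (t (k) (k)) (h (h (h (h (q))))) (m (g) (h (h (h (q))))))  →  (p (k) (h (h (h (h (q))))) (m (g) (h (h (h (q))))))


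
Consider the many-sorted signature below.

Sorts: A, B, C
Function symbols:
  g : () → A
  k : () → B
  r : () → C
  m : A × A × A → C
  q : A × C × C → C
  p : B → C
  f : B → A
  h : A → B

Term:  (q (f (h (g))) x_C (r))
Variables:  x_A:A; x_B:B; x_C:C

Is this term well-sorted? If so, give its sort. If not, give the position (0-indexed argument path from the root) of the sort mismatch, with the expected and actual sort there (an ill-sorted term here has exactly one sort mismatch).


      (g) : A
    (h (g)) : B
  (f (h (g))) : A
  x_C : C
  (r) : C
(q (f (h (g))) x_C (r)) : C

well-sorted; sort = C


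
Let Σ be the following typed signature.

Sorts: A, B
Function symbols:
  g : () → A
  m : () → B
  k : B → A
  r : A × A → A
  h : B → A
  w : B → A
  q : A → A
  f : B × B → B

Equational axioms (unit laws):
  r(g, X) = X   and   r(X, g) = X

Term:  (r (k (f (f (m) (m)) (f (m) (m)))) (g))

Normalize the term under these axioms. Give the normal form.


1. (r (k (f (f (m) (m)) (f (m) (m)))) (g))  →  (k (f (f (m) (m)) (f (m) (m))))

normal form = (k (f (f (m) (m)) (f (m) (m))))


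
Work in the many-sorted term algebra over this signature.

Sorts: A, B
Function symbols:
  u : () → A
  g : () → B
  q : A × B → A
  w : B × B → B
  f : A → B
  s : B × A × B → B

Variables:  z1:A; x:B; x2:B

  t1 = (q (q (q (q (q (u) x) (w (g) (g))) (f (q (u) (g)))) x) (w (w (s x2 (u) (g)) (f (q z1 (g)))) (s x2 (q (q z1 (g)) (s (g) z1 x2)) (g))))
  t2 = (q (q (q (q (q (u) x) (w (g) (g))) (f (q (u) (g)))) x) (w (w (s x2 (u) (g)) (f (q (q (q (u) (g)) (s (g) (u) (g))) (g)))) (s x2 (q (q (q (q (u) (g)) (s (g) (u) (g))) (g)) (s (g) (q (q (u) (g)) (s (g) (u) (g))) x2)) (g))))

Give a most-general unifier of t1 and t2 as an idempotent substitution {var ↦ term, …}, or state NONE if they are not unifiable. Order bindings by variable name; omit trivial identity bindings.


{z1 ↦ (q (q (u) (g)) (s (g) (u) (g)))}


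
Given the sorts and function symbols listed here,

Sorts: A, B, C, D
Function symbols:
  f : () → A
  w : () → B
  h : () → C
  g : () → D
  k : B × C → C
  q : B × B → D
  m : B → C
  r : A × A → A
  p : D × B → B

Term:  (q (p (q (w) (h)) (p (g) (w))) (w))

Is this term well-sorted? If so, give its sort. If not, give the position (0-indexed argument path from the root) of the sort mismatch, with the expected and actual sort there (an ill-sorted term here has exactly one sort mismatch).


      (w) : B
      (h) : C
    (q (w) (h)) : ✗ arg 1 at [0, 0, 1] has sort C, expected B
      (g) : D
      (w) : B
    (p (g) (w)) : B
  (w) : B

ill-sorted at position [0, 0, 1]: expected B, got C


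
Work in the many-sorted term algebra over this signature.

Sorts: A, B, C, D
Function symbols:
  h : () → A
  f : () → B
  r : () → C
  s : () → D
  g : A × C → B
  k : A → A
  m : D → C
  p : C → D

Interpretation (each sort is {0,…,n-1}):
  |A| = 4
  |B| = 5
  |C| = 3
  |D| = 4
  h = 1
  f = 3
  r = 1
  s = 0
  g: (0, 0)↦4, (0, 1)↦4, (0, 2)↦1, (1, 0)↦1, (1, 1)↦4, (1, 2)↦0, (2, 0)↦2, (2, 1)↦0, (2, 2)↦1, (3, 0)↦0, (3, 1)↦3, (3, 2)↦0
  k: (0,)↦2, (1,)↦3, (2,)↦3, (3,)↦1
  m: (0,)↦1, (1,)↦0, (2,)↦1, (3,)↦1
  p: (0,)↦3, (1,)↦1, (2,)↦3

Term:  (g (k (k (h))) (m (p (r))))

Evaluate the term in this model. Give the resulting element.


  h = 1
  (k (h)) = k(1,) = 3
  (k (k (h))) = k(3,) = 1
  r = 1
  (p (r)) = p(1,) = 1
  (m (p (r))) = m(1,) = 0
  (g (k (k (h))) (m (p (r)))) = g(1, 0) = 1

value = 1


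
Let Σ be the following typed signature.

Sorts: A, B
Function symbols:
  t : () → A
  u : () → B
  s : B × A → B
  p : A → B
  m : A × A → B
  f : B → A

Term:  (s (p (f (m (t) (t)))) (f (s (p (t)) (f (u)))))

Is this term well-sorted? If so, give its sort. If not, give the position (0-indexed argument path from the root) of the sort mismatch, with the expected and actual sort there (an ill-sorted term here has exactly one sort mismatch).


well-sorted; sort = B

        (t) : A
        (t) : A
      (m (t) (t)) : B
    (f (m (t) (t))) : A
  (p (f (m (t) (t)))) : B
        (t) : A
      (p (t)) : B
        (u) : B
      (f (u)) : A
    (s (p (t)) (f (u))) : B
  (f (s (p (t)) (f (u)))) : A
(s (p (f (m (t) (t)))) (f (s (p (t)) (f (u))))) : B


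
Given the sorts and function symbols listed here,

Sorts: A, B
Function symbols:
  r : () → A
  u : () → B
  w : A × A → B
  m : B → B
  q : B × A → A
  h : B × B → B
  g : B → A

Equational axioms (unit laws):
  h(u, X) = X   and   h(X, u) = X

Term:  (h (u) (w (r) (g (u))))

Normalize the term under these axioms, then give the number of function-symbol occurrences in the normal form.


size = 4

1. (h (u) (w (r) (g (u))))  →  (w (r) (g (u)))
normal form: (w (r) (g (u)))


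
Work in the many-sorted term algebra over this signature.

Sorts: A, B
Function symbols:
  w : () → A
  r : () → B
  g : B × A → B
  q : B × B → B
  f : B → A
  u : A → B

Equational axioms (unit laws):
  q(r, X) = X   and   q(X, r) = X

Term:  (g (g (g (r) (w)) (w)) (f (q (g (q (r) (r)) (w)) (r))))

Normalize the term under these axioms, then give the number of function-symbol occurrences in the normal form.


1. (g (g (g (r) (w)) (w)) (f (q (g (q (r) (r)) (w)) (r))))  →  (g (g (g (r) (w)) (w)) (f (g (q (r) (r)) (w))))
2. (g (g (g (r) (w)) (w)) (f (g (q (r) (r)) (w))))  →  (g (g (g (r) (w)) (w)) (f (g (r) (w))))
normal form: (g (g (g (r) (w)) (w)) (f (g (r) (w))))

size = 10


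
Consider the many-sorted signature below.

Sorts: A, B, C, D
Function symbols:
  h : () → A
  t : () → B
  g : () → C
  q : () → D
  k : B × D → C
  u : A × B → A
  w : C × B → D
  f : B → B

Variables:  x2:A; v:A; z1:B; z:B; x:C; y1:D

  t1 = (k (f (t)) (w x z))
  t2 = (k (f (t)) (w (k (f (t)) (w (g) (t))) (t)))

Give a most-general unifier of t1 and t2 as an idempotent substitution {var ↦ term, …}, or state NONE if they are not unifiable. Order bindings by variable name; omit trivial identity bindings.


{x ↦ (k (f (t)) (w (g) (t))), z ↦ (t)}


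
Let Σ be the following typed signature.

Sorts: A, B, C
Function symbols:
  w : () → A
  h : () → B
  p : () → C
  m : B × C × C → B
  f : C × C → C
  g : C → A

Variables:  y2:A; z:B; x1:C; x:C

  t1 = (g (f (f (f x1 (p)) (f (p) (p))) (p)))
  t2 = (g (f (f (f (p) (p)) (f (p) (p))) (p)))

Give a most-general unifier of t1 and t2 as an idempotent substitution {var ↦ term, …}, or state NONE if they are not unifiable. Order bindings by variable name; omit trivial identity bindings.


{x1 ↦ (p)}


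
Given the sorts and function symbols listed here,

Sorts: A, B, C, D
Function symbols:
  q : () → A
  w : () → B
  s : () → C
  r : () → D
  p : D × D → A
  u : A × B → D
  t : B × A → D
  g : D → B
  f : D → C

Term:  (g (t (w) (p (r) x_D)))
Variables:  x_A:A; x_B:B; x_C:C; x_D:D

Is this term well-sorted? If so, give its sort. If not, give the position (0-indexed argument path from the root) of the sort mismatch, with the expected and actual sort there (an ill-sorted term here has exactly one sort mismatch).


    (w) : B
      (r) : D
      x_D : D
    (p (r) x_D) : A
  (t (w) (p (r) x_D)) : D
(g (t (w) (p (r) x_D))) : B

well-sorted; sort = B


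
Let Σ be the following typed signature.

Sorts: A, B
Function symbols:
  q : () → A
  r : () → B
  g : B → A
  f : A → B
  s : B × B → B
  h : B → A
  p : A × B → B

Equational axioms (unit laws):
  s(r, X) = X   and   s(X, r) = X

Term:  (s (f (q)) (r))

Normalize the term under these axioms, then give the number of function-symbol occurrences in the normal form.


size = 2

1. (s (f (q)) (r))  →  (f (q))
normal form: (f (q))


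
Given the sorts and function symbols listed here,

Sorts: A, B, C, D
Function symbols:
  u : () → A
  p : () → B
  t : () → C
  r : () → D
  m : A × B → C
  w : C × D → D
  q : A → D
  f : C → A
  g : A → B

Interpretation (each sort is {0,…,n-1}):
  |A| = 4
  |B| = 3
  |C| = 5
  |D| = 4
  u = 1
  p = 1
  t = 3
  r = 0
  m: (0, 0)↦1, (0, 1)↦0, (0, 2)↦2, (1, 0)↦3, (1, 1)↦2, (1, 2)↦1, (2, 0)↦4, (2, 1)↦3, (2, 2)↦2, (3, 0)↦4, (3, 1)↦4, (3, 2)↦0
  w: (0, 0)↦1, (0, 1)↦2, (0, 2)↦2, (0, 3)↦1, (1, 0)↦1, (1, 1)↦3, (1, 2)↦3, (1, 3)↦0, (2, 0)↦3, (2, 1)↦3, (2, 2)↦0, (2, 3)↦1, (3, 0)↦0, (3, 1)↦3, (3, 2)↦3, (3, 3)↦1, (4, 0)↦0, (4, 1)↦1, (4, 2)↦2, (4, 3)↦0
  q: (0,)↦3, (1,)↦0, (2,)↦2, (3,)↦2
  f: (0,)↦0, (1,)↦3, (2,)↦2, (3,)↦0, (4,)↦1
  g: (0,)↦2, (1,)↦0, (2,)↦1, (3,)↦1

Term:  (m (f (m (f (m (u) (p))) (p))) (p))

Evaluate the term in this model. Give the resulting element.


value = 0

  u = 1
  p = 1
  (m (u) (p)) = m(1, 1) = 2
  (f (m (u) (p))) = f(2,) = 2
  p = 1
  (m (f (m (u) (p))) (p)) = m(2, 1) = 3
  (f (m (f (m (u) (p))) (p))) = f(3,) = 0
  p = 1
  (m (f (m (f (m (u) (p))) (p))) (p)) = m(0, 1) = 0


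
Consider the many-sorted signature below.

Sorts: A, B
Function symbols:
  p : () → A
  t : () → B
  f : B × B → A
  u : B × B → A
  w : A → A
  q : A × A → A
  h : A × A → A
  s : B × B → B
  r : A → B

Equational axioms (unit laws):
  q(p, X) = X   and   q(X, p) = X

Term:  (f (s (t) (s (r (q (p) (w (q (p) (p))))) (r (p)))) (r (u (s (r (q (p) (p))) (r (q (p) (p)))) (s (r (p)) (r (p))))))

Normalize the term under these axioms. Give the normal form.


normal form = (f (s (t) (s (r (w (p))) (r (p)))) (r (u (s (r (p)) (r (p))) (s (r (p)) (r (p))))))

1. (f (s (t) (s (r (q (p) (w (q (p) (p))))) (r (p)))) (r (u (s (r (q (p) (p))) (r (q (p) (p)))) (s (r (p)) (r (p))))))  →  (f (s (t) (s (r (w (q (p) (p)))) (r (p)))) (r (u (s (r (q (p) (p))) (r (q (p) (p)))) (s (r (p)) (r (p))))))
2. (f (s (t) (s (r (w (q (p) (p)))) (r (p)))) (r (u (s (r (q (p) (p))) (r (q (p) (p)))) (s (r (p)) (r (p))))))  →  (f (s (t) (s (r (w (p))) (r (p)))) (r (u (s (r (q (p) (p))) (r (q (p) (p)))) (s (r (p)) (r (p))))))
3. (f (s (t) (s (r (w (p))) (r (p)))) (r (u (s (r (q (p) (p))) (r (q (p) (p)))) (s (r (p)) (r (p))))))  →  (f (s (t) (s (r (w (p))) (r (p)))) (r (u (s (r (p)) (r (q (p) (p)))) (s (r (p)) (r (p))))))
4. (f (s (t) (s (r (w (p))) (r (p)))) (r (u (s (r (p)) (r (q (p) (p)))) (s (r (p)) (r (p))))))  →  (f (s (t) (s (r (w (p))) (r (p)))) (r (u (s (r (p)) (r (p))) (s (r (p)) (r (p))))))


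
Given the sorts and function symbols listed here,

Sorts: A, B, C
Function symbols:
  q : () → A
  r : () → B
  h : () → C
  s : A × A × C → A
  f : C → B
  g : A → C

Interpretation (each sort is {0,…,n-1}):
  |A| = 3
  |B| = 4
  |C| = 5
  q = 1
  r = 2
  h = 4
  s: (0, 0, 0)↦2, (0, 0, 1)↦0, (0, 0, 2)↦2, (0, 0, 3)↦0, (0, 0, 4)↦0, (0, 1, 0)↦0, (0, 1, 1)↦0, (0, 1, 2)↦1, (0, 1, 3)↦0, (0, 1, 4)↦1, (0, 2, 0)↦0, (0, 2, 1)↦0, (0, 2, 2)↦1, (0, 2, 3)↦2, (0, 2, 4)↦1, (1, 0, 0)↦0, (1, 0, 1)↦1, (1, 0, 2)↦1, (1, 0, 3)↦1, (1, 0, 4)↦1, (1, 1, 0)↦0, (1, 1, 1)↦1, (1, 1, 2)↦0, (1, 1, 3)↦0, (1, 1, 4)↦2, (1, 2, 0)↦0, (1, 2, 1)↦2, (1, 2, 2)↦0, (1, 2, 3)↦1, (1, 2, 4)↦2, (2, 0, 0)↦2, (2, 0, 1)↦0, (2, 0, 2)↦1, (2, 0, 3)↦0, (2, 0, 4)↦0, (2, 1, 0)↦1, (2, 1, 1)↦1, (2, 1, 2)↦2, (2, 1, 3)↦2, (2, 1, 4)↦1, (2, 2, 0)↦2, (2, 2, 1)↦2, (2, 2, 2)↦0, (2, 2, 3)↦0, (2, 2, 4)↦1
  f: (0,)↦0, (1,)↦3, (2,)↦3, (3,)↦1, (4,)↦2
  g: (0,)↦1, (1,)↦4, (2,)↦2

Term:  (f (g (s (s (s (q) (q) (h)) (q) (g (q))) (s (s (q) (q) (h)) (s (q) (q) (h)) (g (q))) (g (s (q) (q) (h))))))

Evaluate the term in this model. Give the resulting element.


value = 3

  q = 1
  q = 1
  h = 4
  (s (q) (q) (h)) = s(1, 1, 4) = 2
  q = 1
  q = 1
  (g (q)) = g(1,) = 4
  (s (s (q) (q) (h)) (q) (g (q))) = s(2, 1, 4) = 1
  q = 1
  q = 1
  h = 4
  (s (q) (q) (h)) = s(1, 1, 4) = 2
  q = 1
  q = 1
  h = 4
  (s (q) (q) (h)) = s(1, 1, 4) = 2
  q = 1
  (g (q)) = g(1,) = 4
  (s (s (q) (q) (h)) (s (q) (q) (h)) (g (q))) = s(2, 2, 4) = 1
  q = 1
  q = 1
  h = 4
  (s (q) (q) (h)) = s(1, 1, 4) = 2
  (g (s (q) (q) (h))) = g(2,) = 2
  (s (s (s (q) (q) (h)) (q) (g (q))) (s (s (q) (q) (h)) (s (q) (q) (h)) (g (q))) (g (s (q) (q) (h)))) = s(1, 1, 2) = 0
  (g (s (s (s (q) (q) (h)) (q) (g (q))) (s (s (q) (q) (h)) (s (q) (q) (h)) (g (q))) (g (s (q) (q) (h))))) = g(0,) = 1
  (f (g (s (s (s (q) (q) (h)) (q) (g (q))) (s (s (q) (q) (h)) (s (q) (q) (h)) (g (q))) (g (s (q) (q) (h)))))) = f(1,) = 3


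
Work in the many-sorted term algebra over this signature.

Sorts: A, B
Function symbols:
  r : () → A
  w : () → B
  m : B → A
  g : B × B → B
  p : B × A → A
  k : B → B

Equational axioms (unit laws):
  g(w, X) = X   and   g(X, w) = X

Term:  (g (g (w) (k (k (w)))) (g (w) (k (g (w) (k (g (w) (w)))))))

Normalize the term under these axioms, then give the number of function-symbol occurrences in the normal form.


size = 7

1. (g (g (w) (k (k (w)))) (g (w) (k (g (w) (k (g (w) (w)))))))  →  (g (k (k (w))) (g (w) (k (g (w) (k (g (w) (w)))))))
2. (g (k (k (w))) (g (w) (k (g (w) (k (g (w) (w)))))))  →  (g (k (k (w))) (k (g (w) (k (g (w) (w))))))
3. (g (k (k (w))) (k (g (w) (k (g (w) (w))))))  →  (g (k (k (w))) (k (k (g (w) (w)))))
4. (g (k (k (w))) (k (k (g (w) (w)))))  →  (g (k (k (w))) (k (k (w))))
normal form: (g (k (k (w))) (k (k (w))))


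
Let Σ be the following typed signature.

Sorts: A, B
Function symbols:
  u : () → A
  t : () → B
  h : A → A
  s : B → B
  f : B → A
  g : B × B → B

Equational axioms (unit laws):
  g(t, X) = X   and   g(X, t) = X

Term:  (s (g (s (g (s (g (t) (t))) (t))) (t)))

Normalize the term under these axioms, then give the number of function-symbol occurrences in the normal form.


size = 4

1. (s (g (s (g (s (g (t) (t))) (t))) (t)))  →  (s (s (g (s (g (t) (t))) (t))))
2. (s (s (g (s (g (t) (t))) (t))))  →  (s (s (s (g (t) (t)))))
3. (s (s (s (g (t) (t)))))  →  (s (s (s (t))))
normal form: (s (s (s (t))))


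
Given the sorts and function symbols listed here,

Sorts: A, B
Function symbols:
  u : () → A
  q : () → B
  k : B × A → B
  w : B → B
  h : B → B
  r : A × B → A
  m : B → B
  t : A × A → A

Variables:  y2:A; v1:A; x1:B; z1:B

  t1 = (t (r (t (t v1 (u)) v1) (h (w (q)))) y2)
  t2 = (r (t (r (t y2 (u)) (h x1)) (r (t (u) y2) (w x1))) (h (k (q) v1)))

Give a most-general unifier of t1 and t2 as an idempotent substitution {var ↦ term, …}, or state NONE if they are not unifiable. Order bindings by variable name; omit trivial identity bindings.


NONE (not unifiable)

head clash or occurs-check failure — not unifiable


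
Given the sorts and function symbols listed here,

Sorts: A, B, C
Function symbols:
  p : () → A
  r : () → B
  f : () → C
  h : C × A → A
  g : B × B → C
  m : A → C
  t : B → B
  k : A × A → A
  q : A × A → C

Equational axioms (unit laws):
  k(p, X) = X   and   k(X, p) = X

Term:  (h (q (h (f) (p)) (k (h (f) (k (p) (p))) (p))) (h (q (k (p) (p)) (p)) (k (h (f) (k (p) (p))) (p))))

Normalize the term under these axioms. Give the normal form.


1. (h (q (h (f) (p)) (k (h (f) (k (p) (p))) (p))) (h (q (k (p) (p)) (p)) (k (h (f) (k (p) (p))) (p))))  →  (h (q (h (f) (p)) (h (f) (k (p) (p)))) (h (q (k (p) (p)) (p)) (k (h (f) (k (p) (p))) (p))))
2. (h (q (h (f) (p)) (h (f) (k (p) (p)))) (h (q (k (p) (p)) (p)) (k (h (f) (k (p) (p))) (p))))  →  (h (q (h (f) (p)) (h (f) (p))) (h (q (k (p) (p)) (p)) (k (h (f) (k (p) (p))) (p))))
3. (h (q (h (f) (p)) (h (f) (p))) (h (q (k (p) (p)) (p)) (k (h (f) (k (p) (p))) (p))))  →  (h (q (h (f) (p)) (h (f) (p))) (h (q (p) (p)) (k (h (f) (k (p) (p))) (p))))
4. (h (q (h (f) (p)) (h (f) (p))) (h (q (p) (p)) (k (h (f) (k (p) (p))) (p))))  →  (h (q (h (f) (p)) (h (f) (p))) (h (q (p) (p)) (h (f) (k (p) (p)))))
5. (h (q (h (f) (p)) (h (f) (p))) (h (q (p) (p)) (h (f) (k (p) (p)))))  →  (h (q (h (f) (p)) (h (f) (p))) (h (q (p) (p)) (h (f) (p))))

normal form = (h (q (h (f) (p)) (h (f) (p))) (h (q (p) (p)) (h (f) (p))))


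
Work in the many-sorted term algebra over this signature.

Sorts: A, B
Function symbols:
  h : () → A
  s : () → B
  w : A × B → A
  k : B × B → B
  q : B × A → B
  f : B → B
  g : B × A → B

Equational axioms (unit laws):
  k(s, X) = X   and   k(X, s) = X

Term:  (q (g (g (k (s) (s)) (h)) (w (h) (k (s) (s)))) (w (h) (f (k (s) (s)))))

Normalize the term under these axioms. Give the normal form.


1. (q (g (g (k (s) (s)) (h)) (w (h) (k (s) (s)))) (w (h) (f (k (s) (s)))))  →  (q (g (g (s) (h)) (w (h) (k (s) (s)))) (w (h) (f (k (s) (s)))))
2. (q (g (g (s) (h)) (w (h) (k (s) (s)))) (w (h) (f (k (s) (s)))))  →  (q (g (g (s) (h)) (w (h) (s))) (w (h) (f (k (s) (s)))))
3. (q (g (g (s) (h)) (w (h) (s))) (w (h) (f (k (s) (s)))))  →  (q (g (g (s) (h)) (w (h) (s))) (w (h) (f (s))))

normal form = (q (g (g (s) (h)) (w (h) (s))) (w (h) (f (s))))


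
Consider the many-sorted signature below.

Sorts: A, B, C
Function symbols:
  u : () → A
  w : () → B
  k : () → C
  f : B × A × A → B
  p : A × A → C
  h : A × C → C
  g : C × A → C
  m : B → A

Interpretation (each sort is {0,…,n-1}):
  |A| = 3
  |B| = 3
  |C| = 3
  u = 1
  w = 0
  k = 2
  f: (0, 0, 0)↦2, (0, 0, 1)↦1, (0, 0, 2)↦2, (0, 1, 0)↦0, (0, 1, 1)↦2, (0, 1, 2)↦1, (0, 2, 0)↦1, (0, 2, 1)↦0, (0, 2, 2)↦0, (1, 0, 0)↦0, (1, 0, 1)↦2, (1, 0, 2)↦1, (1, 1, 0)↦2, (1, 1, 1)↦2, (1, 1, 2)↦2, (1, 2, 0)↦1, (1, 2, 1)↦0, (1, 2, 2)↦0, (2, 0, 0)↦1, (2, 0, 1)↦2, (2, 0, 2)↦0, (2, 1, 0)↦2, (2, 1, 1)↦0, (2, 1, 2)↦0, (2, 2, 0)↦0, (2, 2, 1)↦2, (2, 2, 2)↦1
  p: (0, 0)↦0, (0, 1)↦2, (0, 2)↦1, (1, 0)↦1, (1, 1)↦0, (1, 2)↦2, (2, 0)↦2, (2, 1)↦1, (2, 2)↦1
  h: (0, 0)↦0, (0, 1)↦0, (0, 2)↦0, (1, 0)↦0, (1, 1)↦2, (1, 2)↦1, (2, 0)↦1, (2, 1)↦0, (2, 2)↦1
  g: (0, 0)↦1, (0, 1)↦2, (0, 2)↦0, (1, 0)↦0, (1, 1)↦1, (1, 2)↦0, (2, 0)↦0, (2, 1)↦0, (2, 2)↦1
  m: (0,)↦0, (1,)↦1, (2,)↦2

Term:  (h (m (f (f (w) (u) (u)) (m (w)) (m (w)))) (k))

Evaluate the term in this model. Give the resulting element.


value = 1

  w = 0
  u = 1
  u = 1
  (f (w) (u) (u)) = f(0, 1, 1) = 2
  w = 0
  (m (w)) = m(0,) = 0
  w = 0
  (m (w)) = m(0,) = 0
  (f (f (w) (u) (u)) (m (w)) (m (w))) = f(2, 0, 0) = 1
  (m (f (f (w) (u) (u)) (m (w)) (m (w)))) = m(1,) = 1
  k = 2
  (h (m (f (f (w) (u) (u)) (m (w)) (m (w)))) (k)) = h(1, 2) = 1


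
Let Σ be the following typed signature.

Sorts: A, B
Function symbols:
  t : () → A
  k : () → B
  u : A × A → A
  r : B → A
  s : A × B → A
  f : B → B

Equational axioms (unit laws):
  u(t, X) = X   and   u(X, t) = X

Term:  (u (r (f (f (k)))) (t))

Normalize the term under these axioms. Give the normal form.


1. (u (r (f (f (k)))) (t))  →  (r (f (f (k))))

normal form = (r (f (f (k))))


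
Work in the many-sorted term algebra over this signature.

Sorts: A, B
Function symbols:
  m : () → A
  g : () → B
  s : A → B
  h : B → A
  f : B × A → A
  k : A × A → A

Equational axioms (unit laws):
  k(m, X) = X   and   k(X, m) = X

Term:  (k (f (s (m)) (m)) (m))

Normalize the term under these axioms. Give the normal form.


normal form = (f (s (m)) (m))

1. (k (f (s (m)) (m)) (m))  →  (f (s (m)) (m))


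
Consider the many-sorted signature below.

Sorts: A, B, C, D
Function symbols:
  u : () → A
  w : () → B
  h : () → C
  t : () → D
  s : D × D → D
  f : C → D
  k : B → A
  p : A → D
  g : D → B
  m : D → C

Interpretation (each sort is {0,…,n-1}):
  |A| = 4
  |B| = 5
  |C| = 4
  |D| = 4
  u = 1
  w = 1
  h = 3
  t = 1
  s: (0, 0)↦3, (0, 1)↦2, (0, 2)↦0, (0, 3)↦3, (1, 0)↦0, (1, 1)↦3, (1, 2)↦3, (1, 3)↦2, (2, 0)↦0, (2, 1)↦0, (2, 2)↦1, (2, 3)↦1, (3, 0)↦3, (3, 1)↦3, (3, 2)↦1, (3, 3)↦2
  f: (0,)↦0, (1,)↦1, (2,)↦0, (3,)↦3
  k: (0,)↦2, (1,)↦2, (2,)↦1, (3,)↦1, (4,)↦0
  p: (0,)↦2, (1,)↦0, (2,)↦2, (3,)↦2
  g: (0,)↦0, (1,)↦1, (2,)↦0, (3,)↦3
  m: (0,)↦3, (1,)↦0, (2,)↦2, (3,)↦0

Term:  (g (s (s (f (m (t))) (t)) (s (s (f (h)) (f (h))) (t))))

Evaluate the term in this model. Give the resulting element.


  t = 1
  (m (t)) = m(1,) = 0
  (f (m (t))) = f(0,) = 0
  t = 1
  (s (f (m (t))) (t)) = s(0, 1) = 2
  h = 3
  (f (h)) = f(3,) = 3
  h = 3
  (f (h)) = f(3,) = 3
  (s (f (h)) (f (h))) = s(3, 3) = 2
  t = 1
  (s (s (f (h)) (f (h))) (t)) = s(2, 1) = 0
  (s (s (f (m (t))) (t)) (s (s (f (h)) (f (h))) (t))) = s(2, 0) = 0
  (g (s (s (f (m (t))) (t)) (s (s (f (h)) (f (h))) (t)))) = g(0,) = 0

value = 0


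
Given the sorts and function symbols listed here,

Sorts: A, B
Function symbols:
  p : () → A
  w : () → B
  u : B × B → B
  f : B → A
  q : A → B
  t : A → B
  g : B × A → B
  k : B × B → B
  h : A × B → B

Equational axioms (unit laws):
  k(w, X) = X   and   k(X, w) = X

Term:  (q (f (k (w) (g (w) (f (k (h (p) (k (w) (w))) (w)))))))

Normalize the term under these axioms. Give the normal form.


1. (q (f (k (w) (g (w) (f (k (h (p) (k (w) (w))) (w)))))))  →  (q (f (g (w) (f (k (h (p) (k (w) (w))) (w))))))
2. (q (f (g (w) (f (k (h (p) (k (w) (w))) (w))))))  →  (q (f (g (w) (f (h (p) (k (w) (w)))))))
3. (q (f (g (w) (f (h (p) (k (w) (w)))))))  →  (q (f (g (w) (f (h (p) (w))))))

normal form = (q (f (g (w) (f (h (p) (w))))))


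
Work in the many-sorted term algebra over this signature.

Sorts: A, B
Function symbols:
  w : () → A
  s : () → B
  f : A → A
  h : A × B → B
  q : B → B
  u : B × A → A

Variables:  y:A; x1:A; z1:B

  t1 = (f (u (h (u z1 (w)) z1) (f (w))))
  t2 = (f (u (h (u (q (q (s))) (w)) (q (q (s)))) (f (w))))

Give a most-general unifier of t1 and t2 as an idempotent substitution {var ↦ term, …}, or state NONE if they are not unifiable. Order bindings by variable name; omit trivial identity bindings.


{z1 ↦ (q (q (s)))}


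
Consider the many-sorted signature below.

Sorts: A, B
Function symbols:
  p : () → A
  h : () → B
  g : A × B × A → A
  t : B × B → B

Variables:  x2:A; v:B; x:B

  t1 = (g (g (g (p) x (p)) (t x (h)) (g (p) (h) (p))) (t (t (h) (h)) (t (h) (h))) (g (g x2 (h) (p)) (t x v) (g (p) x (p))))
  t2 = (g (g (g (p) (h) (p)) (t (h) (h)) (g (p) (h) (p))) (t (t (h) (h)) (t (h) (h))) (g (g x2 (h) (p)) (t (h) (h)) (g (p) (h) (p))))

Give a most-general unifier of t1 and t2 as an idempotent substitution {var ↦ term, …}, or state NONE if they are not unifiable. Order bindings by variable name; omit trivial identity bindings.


{v ↦ (h), x ↦ (h)}


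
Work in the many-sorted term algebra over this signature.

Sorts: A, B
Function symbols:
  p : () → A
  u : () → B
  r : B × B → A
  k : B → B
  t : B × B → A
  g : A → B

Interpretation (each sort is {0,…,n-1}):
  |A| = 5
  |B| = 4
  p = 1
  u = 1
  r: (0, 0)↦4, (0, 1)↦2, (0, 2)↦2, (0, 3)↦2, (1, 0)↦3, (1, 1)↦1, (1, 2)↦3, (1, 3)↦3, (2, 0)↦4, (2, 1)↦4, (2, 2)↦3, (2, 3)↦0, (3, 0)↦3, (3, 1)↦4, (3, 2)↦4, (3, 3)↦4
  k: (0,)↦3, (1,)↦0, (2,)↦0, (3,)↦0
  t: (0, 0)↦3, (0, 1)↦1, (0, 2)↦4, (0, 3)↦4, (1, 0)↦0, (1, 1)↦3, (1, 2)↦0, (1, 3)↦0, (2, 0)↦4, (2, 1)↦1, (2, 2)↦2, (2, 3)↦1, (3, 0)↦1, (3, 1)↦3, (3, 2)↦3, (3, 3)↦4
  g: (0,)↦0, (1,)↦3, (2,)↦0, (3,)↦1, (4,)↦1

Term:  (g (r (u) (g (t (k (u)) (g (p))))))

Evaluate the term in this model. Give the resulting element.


  u = 1
  u = 1
  (k (u)) = k(1,) = 0
  p = 1
  (g (p)) = g(1,) = 3
  (t (k (u)) (g (p))) = t(0, 3) = 4
  (g (t (k (u)) (g (p)))) = g(4,) = 1
  (r (u) (g (t (k (u)) (g (p))))) = r(1, 1) = 1
  (g (r (u) (g (t (k (u)) (g (p)))))) = g(1,) = 3

value = 3


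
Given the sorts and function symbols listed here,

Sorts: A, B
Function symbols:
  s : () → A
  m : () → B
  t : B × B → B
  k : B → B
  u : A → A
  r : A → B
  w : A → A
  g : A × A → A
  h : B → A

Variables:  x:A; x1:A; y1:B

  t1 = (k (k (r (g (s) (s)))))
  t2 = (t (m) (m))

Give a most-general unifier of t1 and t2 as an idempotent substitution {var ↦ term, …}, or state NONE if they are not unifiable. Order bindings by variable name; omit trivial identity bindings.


NONE (not unifiable)

head clash or occurs-check failure — not unifiable


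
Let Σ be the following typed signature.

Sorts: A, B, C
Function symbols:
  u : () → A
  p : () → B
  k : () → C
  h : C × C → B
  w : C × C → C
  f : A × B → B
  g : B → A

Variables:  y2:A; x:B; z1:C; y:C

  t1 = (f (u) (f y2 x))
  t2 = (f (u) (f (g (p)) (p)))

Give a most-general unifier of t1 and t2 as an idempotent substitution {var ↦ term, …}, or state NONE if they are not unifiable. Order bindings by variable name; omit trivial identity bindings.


{x ↦ (p), y2 ↦ (g (p))}


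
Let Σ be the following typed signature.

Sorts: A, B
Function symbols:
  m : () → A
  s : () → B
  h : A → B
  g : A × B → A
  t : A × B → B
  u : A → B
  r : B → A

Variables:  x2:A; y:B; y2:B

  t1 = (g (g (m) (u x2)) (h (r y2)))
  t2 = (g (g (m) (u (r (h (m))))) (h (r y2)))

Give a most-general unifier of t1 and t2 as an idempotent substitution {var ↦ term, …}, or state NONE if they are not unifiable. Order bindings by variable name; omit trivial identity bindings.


{x2 ↦ (r (h (m)))}


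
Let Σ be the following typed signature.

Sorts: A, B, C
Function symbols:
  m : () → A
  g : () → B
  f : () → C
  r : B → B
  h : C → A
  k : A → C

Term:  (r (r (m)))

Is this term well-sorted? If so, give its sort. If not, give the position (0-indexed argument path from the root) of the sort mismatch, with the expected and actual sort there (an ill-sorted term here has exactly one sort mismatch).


    (m) : A
  (r (m)) : ✗ arg 0 at [0, 0] has sort A, expected B

ill-sorted at position [0, 0]: expected B, got A


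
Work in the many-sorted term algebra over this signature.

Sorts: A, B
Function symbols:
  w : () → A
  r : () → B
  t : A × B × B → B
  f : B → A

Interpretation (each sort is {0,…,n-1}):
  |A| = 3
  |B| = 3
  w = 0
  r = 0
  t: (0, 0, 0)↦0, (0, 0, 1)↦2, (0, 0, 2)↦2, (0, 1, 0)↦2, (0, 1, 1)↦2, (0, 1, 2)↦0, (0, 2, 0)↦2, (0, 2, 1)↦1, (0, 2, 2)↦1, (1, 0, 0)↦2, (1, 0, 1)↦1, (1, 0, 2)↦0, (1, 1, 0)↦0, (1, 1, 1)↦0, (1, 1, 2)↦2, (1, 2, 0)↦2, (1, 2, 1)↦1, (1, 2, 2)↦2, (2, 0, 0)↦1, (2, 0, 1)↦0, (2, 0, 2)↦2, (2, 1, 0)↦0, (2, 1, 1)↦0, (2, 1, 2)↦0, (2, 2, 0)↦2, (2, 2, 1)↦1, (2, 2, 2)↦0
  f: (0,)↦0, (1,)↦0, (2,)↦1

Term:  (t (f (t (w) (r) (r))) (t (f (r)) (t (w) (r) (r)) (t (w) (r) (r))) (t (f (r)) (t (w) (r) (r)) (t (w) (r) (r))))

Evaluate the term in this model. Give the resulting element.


  w = 0
  r = 0
  r = 0
  (t (w) (r) (r)) = t(0, 0, 0) = 0
  (f (t (w) (r) (r))) = f(0,) = 0
  r = 0
  (f (r)) = f(0,) = 0
  w = 0
  r = 0
  r = 0
  (t (w) (r) (r)) = t(0, 0, 0) = 0
  w = 0
  r = 0
  r = 0
  (t (w) (r) (r)) = t(0, 0, 0) = 0
  (t (f (r)) (t (w) (r) (r)) (t (w) (r) (r))) = t(0, 0, 0) = 0
  r = 0
  (f (r)) = f(0,) = 0
  w = 0
  r = 0
  r = 0
  (t (w) (r) (r)) = t(0, 0, 0) = 0
  w = 0
  r = 0
  r = 0
  (t (w) (r) (r)) = t(0, 0, 0) = 0
  (t (f (r)) (t (w) (r) (r)) (t (w) (r) (r))) = t(0, 0, 0) = 0
  (t (f (t (w) (r) (r))) (t (f (r)) (t (w) (r) (r)) (t (w) (r) (r))) (t (f (r)) (t (w) (r) (r)) (t (w) (r) (r)))) = t(0, 0, 0) = 0

value = 0


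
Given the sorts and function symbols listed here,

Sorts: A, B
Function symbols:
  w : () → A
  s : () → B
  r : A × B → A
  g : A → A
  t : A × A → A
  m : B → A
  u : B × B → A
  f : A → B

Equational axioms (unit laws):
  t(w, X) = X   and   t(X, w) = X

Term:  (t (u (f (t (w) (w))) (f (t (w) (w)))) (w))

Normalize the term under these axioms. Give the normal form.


1. (t (u (f (t (w) (w))) (f (t (w) (w)))) (w))  →  (u (f (t (w) (w))) (f (t (w) (w))))
2. (u (f (t (w) (w))) (f (t (w) (w))))  →  (u (f (w)) (f (t (w) (w))))
3. (u (f (w)) (f (t (w) (w))))  →  (u (f (w)) (f (w)))

normal form = (u (f (w)) (f (w)))


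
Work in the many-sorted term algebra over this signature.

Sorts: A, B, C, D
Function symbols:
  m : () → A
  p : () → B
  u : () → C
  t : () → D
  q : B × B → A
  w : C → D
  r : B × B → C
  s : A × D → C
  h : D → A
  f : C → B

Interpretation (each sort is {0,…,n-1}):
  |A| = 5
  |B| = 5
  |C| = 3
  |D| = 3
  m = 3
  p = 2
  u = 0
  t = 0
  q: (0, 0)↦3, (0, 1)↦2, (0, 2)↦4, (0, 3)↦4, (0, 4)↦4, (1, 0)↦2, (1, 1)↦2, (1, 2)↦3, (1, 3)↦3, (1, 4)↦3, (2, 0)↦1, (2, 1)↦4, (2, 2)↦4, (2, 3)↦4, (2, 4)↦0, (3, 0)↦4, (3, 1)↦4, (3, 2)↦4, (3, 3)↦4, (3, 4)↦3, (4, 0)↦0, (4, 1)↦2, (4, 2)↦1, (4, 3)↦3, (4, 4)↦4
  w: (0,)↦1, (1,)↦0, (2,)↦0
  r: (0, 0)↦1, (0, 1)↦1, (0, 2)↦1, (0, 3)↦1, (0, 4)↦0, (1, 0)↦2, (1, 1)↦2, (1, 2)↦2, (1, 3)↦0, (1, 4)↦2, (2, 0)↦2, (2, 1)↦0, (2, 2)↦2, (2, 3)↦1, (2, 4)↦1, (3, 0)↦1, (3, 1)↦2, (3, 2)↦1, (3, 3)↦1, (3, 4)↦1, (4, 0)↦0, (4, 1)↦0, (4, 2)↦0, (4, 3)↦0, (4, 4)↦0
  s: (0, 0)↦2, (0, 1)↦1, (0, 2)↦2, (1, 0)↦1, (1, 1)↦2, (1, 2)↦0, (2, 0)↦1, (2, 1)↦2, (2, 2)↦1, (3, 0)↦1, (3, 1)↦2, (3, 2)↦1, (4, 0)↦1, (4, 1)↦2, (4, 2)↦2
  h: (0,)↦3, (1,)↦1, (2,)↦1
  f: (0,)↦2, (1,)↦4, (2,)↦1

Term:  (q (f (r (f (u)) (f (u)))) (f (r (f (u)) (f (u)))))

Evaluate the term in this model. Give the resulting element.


value = 2

  u = 0
  (f (u)) = f(0,) = 2
  u = 0
  (f (u)) = f(0,) = 2
  (r (f (u)) (f (u))) = r(2, 2) = 2
  (f (r (f (u)) (f (u)))) = f(2,) = 1
  u = 0
  (f (u)) = f(0,) = 2
  u = 0
  (f (u)) = f(0,) = 2
  (r (f (u)) (f (u))) = r(2, 2) = 2
  (f (r (f (u)) (f (u)))) = f(2,) = 1
  (q (f (r (f (u)) (f (u)))) (f (r (f (u)) (f (u))))) = q(1, 1) = 2


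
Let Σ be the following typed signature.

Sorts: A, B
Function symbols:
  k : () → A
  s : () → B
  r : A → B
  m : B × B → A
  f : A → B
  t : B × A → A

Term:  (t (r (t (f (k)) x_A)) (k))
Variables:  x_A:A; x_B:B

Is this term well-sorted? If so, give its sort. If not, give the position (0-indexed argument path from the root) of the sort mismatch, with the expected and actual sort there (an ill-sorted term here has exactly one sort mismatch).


well-sorted; sort = A

        (k) : A
      (f (k)) : B
      x_A : A
    (t (f (k)) x_A) : A
  (r (t (f (k)) x_A)) : B
  (k) : A
(t (r (t (f (k)) x_A)) (k)) : A


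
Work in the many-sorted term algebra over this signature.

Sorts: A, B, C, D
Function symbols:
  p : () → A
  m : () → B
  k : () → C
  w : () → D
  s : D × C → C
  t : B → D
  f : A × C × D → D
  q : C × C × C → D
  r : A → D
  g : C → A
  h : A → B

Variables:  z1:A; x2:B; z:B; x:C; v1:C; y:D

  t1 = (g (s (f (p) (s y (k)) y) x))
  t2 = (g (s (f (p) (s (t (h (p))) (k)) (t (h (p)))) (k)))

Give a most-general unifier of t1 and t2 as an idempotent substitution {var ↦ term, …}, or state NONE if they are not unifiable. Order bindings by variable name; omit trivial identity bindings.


{x ↦ (k), y ↦ (t (h (p)))}


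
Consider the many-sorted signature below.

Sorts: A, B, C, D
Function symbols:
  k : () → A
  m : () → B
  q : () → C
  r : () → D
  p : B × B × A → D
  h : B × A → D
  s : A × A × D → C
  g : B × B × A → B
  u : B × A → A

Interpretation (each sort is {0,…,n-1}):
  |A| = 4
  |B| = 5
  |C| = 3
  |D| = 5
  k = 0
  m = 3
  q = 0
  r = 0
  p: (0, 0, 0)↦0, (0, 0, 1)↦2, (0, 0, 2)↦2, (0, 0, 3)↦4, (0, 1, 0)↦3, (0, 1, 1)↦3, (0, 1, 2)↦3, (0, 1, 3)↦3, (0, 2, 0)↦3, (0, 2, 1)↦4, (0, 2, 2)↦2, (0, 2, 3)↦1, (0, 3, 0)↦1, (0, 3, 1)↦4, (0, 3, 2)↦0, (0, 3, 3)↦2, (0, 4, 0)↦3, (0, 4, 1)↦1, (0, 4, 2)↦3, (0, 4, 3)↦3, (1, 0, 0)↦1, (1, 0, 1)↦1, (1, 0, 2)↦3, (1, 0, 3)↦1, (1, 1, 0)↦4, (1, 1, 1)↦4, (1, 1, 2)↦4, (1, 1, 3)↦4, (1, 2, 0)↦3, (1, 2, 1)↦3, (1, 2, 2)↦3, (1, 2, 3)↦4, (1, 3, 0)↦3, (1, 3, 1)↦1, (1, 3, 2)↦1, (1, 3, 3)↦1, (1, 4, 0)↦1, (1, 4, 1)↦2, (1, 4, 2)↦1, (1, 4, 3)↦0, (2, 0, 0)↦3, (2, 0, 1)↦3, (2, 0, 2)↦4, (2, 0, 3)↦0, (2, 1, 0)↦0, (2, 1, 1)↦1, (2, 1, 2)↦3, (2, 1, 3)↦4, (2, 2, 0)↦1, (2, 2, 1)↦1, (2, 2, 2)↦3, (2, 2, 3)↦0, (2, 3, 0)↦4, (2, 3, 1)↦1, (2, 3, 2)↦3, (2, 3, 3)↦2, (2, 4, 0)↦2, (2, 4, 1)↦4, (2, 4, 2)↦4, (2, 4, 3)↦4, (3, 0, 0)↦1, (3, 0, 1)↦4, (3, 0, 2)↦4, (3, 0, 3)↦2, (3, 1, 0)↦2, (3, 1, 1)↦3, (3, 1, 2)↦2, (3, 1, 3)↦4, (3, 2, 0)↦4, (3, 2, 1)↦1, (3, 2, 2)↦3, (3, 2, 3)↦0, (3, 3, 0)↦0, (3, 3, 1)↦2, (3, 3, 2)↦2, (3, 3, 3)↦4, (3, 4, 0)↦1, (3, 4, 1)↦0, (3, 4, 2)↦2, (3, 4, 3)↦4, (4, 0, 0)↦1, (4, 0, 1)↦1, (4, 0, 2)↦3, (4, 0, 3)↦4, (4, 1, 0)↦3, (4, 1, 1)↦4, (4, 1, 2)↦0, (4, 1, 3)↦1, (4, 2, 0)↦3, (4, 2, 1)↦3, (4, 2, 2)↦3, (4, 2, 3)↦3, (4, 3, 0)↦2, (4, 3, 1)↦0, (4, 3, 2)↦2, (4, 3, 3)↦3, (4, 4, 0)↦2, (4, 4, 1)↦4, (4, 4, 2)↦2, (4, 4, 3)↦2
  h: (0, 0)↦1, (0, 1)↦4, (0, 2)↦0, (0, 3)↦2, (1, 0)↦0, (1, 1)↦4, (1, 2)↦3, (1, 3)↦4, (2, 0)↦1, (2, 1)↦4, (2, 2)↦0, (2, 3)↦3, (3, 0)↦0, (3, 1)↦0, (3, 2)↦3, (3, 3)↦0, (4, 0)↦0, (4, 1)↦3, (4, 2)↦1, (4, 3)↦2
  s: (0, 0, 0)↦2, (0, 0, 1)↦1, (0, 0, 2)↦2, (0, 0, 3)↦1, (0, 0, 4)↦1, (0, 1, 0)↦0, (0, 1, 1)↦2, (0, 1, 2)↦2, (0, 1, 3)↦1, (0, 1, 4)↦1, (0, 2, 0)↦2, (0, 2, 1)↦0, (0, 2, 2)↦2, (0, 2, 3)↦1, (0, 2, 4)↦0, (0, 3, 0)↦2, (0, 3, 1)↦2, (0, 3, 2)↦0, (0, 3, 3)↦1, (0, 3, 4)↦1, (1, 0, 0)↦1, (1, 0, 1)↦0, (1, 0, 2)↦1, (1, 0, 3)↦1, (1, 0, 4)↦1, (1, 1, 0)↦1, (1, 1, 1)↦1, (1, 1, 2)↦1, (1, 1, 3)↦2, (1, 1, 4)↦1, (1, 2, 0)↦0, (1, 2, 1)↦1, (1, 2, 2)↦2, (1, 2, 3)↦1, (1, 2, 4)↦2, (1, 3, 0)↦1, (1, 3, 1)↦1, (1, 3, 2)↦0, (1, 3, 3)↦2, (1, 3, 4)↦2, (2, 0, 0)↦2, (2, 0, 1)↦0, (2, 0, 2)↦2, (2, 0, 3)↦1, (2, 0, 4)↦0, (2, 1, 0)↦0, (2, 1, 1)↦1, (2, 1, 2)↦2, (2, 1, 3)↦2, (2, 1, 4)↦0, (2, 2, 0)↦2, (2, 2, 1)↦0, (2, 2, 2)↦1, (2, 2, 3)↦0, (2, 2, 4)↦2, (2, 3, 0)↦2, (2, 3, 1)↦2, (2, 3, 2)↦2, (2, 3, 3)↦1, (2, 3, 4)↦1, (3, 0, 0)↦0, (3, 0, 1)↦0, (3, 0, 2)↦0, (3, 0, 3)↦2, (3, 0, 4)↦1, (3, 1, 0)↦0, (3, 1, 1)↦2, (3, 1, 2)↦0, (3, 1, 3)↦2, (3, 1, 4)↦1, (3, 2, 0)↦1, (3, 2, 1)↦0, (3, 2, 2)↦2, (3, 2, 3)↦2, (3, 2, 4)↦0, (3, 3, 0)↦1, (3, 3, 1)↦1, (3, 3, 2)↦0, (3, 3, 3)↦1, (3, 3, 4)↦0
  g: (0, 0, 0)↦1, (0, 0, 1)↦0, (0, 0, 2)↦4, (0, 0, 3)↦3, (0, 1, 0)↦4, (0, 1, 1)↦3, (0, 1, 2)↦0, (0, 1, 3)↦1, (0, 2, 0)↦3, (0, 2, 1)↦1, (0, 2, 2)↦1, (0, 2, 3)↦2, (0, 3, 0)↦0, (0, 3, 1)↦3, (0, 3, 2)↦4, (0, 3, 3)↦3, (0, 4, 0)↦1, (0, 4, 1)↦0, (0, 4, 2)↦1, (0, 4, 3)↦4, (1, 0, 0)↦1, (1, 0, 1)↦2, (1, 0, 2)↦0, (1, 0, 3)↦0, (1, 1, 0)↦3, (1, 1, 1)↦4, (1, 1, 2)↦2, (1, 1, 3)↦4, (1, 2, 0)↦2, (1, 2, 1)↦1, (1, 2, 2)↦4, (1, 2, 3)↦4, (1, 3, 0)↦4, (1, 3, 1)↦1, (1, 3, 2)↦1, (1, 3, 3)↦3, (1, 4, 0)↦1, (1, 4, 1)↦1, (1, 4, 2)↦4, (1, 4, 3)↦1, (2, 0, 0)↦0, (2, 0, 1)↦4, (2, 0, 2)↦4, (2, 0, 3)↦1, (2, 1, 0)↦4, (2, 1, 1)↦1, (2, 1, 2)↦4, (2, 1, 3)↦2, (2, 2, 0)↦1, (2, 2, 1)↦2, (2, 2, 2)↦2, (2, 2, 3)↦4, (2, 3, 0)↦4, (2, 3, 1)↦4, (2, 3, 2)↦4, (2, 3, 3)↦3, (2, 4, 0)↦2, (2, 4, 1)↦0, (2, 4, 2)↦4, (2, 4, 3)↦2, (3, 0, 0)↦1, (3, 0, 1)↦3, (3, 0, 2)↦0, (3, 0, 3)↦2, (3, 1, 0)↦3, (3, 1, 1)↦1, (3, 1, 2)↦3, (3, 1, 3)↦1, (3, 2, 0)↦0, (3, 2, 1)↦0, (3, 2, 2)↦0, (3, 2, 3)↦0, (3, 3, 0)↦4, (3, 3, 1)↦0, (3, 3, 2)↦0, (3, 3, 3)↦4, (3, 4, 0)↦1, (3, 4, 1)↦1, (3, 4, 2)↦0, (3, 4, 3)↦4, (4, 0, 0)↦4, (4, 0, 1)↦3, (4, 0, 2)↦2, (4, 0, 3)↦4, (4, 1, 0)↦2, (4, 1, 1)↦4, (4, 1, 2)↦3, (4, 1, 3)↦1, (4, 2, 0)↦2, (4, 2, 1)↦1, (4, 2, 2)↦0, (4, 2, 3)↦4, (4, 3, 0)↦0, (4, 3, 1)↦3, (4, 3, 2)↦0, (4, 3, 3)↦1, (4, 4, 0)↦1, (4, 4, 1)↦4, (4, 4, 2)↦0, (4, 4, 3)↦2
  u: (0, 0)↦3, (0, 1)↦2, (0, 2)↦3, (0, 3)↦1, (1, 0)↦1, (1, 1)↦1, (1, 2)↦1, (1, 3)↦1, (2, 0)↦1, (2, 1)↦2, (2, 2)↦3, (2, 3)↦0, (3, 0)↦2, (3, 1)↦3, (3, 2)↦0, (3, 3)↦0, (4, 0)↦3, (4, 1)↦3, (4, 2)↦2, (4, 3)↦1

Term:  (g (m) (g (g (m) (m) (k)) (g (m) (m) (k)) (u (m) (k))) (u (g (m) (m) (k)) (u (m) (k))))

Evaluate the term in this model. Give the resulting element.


  m = 3
  m = 3
  m = 3
  k = 0
  (g (m) (m) (k)) = g(3, 3, 0) = 4
  m = 3
  m = 3
  k = 0
  (g (m) (m) (k)) = g(3, 3, 0) = 4
  m = 3
  k = 0
  (u (m) (k)) = u(3, 0) = 2
  (g (g (m) (m) (k)) (g (m) (m) (k)) (u (m) (k))) = g(4, 4, 2) = 0
  m = 3
  m = 3
  k = 0
  (g (m) (m) (k)) = g(3, 3, 0) = 4
  m = 3
  k = 0
  (u (m) (k)) = u(3, 0) = 2
  (u (g (m) (m) (k)) (u (m) (k))) = u(4, 2) = 2
  (g (m) (g (g (m) (m) (k)) (g (m) (m) (k)) (u (m) (k))) (u (g (m) (m) (k)) (u (m) (k)))) = g(3, 0, 2) = 0

value = 0
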